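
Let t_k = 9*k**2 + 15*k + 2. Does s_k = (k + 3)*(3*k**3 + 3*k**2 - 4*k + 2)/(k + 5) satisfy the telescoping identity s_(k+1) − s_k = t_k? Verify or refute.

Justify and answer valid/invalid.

s_(k+1) = (3*k**4 + 24*k**3 + 59*k**2 + 48*k + 16)/(k + 6)
s_(k+1) − s_k = (9*k**4 + 102*k**3 + 323*k**2 + 310*k + 44)/(k**2 + 11*k + 30)
(s_(k+1) − s_k) − t_k = 2*(-6*k**3 - 57*k**2 - 81*k - 8)/(k**2 + 11*k + 30)

Invalid: residual 2*(-6*k**3 - 57*k**2 - 81*k - 8)/(k**2 + 11*k + 30) ≠ 0.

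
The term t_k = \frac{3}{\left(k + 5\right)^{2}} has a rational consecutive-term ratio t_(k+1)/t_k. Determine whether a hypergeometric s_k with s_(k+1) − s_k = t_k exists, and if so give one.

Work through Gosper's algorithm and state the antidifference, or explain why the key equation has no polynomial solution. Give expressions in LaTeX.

Step 1: r(k) = (k + 5)**2/(k + 6)**2.
Normal form (A,B,C) = (k**2 + 10*k + 25, k**2 + 12*k + 36, 1).
Need (k**2 + 10*k + 25)·f(k+1) − (k**2 + 10*k + 25)·f(k) = 1.
Degrees (2,2,0) ⇒ d ≤ 0.
Write f(k) = c0. Then LHS − RHS = -1, requiring -1 = 0: contradictory. No certificate.

none — t_k is not Gosper-summable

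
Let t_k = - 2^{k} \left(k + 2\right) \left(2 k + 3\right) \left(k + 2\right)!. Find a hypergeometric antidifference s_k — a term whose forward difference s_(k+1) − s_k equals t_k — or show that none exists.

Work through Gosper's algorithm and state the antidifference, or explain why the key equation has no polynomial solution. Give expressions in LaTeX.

Compute t_(k+1)/t_k: get (k + 3)**2*(4*k + 10)/((k + 2)*(2*k + 3)).
So A=2*k + 6 and B=1, with C=k**2 + 7*k/2 + 3.
f must satisfy (2*k + 6)·f(k+1) − (1)·f(k) = k**2 + 7*k/2 + 3.
Bound: deg f ≤ 1.
Solve for f: f(k) = k/2 (degree 1 ≤ 1).
Then R = B(k−1)f/C = k/((k + 2)*(2*k + 3)), so s_k = R(k)·t_k = -2**k*k*factorial(k + 2).
Check: Δs_k = -2**k*(k + 2)*(2*k + 3)*factorial(k + 2). ✓

s_k = - 2^{k} k \left(k + 2\right)!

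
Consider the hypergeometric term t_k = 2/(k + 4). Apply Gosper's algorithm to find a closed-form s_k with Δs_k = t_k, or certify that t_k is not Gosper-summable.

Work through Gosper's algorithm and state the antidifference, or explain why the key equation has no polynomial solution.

not Gosper-summable; s_k does not exist

Ratio r(k) = (k + 4)/(k + 5).
Factor: A=k + 4; B=k + 5; C=1.
Solve (k + 4)·f(k+1) − (k + 4)·f(k) = 1.
Bound: deg f ≤ 0.
f = c0 ⇒ A·f(k+1) − B(k−1)·f(k) − C = -1. The system {-1 = 0} is inconsistent; no antidifference.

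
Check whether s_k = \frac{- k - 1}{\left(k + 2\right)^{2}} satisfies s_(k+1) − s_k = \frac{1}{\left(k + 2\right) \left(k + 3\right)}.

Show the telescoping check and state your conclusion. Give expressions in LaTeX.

s_(k+1) = (-k - 2)/(k + 3)**2
s_(k+1) − s_k = ((k + 1)*(k + 3)**2 - (k + 2)**3)/((k + 2)**2*(k + 3)**2)
(s_(k+1) − s_k) − t_k = (-2*k - 5)/(k**4 + 10*k**3 + 37*k**2 + 60*k + 36)

Invalid: residual \frac{- 2 k - 5}{k^{4} + 10 k^{3} + 37 k^{2} + 60 k + 36} ≠ 0.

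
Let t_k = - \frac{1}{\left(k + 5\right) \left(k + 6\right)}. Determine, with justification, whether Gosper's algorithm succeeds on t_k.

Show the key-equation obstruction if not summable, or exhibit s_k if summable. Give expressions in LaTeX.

Compute t_(k+1)/t_k: get (k + 5)/(k + 7).
Gosper form: A/B · C(k+1)/C(k) with A=k + 5, B=k + 7, C=1.
f must satisfy (k + 5)·f(k+1) − (k + 6)·f(k) = 1.
deg f ≤ 1 (via 1,1,0).
A polynomial solution: f(k) = k/5.
Then R = B(k−1)f/C = k*(k + 6)/5, so s_k = R(k)·t_k = -k/(5*k + 25).
Verify: -1/(k**2 + 11*k + 30) matches t_k.

Yes. s_k = - \frac{k}{5 k + 25}.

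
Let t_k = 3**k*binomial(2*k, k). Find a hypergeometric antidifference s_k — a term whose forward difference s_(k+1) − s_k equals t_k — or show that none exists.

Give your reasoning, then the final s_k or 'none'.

t_(k+1)/t_k = 6*(2*k + 1)/(k + 1).
So A=12*k + 6 and B=k + 1, with C=1.
Solve (12*k + 6)·f(k+1) − (k)·f(k) = 1.
Degrees (1,1,0) ⇒ d ≤ -1.
Negative degree bound (-1): no f exists, t_k not Gosper-summable.

none — t_k is not Gosper-summable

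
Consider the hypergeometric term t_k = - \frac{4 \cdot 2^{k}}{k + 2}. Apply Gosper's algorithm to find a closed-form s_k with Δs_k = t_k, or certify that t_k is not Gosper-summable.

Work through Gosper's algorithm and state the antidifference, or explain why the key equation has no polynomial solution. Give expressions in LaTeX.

none — t_k is not Gosper-summable

The ratio is 2*(k + 2)/(k + 3).
So A=2*k + 4 and B=k + 3, with C=1.
Set up (2*k + 4)·f(k+1) − (k + 2)·f(k) − (1) = 0.
d = -1 from the (1,1,0) case.
Negative degree bound (-1): no f exists, t_k not Gosper-summable.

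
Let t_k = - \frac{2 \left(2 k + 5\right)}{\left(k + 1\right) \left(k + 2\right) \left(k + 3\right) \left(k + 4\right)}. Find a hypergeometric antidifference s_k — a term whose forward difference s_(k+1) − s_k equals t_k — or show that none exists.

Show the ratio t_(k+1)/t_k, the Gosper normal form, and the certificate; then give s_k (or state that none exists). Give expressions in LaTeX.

s_k = \frac{2 k \left(- k - 4\right)}{3 \left(k^{2} + 4 k + 3\right)}

t_(k+1)/t_k = (k + 1)*(2*k + 7)/((k + 5)*(2*k + 5)).
Take A(k)=k + 1, B(k)=k + 5, C(k)=k + 5/2.
Solve (k + 1)·f(k+1) − (k + 4)·f(k) = k + 5/2.
deg f ≤ 3 (via 1,1,1).
A polynomial solution: f(k) = k*(k + 2)*(k + 4)/6.
Then R = B(k−1)f/C = k*(k + 2)*(k + 4)**2/(3*(2*k + 5)), so s_k = R(k)·t_k = 2*k*(-k - 4)/(3*(k**2 + 4*k + 3)).
Check: Δs_k = 2*(-2*k - 5)/(k**4 + 10*k**3 + 35*k**2 + 50*k + 24). ✓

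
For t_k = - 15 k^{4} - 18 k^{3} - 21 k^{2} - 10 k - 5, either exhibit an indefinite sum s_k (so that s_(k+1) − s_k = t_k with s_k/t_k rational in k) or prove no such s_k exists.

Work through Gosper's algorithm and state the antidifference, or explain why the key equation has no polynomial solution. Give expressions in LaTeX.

Step 1: r(k) = (15*k**4 + 78*k**3 + 165*k**2 + 166*k + 69)/(15*k**4 + 18*k**3 + 21*k**2 + 10*k + 5).
Gosper form: A/B · C(k+1)/C(k) with A=1, B=1, C=k**4 + 6*k**3/5 + 7*k**2/5 + 2*k/3 + 1/3.
Set up (1)·f(k+1) − (1)·f(k) − (k**4 + 6*k**3/5 + 7*k**2/5 + 2*k/3 + 1/3) = 0.
Degrees (0,0,4) ⇒ d ≤ 5.
Solving with deg f ≤ 5: f(k) = k*(3*k**4 - 3*k**3 + 3*k**2 - k + 3)/15.
Then R = B(k−1)f/C = k*(3*k**4 - 3*k**3 + 3*k**2 - k + 3)/(15*k**4 + 18*k**3 + 21*k**2 + 10*k + 5), so s_k = R(k)·t_k = k*(-3*k**4 + 3*k**3 - 3*k**2 + k - 3).
Check: Δs_k = -15*k**4 - 18*k**3 - 21*k**2 - 10*k - 5. ✓

s_k = k \left(- 3 k^{4} + 3 k^{3} - 3 k^{2} + k - 3\right)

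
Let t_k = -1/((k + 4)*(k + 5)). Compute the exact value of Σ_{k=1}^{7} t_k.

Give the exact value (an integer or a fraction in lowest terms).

Σ = -7/60

The ratio is (k + 4)/(k + 6).
Take A(k)=k + 4, B(k)=k + 6, C(k)=1.
Key eq: (k + 4)·f(k+1) = (k + 5)·f(k) + (1).
Degrees (1,1,0) ⇒ d ≤ 1.
Solve for f: f(k) = k/4 (degree 1 ≤ 1).
Get s_k = R·t_k = -k/(4*k + 16) with R(k) = B(k−1)f(k)/C(k) = k*(k + 5)/4.
Δs = -1/(k**2 + 9*k + 20), as required.
Sum = s_(8) − s_(1); s_(8) = -1/6, s_(1) = -1/20 ⇒ -7/60.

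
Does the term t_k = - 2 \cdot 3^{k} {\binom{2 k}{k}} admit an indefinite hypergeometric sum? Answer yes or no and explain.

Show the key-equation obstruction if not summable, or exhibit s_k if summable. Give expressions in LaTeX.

No — t_k has no hypergeometric antidifference.

The ratio is 6*(2*k + 1)/(k + 1).
So A=12*k + 6 and B=k + 1, with C=1.
Set up (12*k + 6)·f(k+1) − (k)·f(k) − (1) = 0.
From deg A=1, deg B=1, deg C=0: d=-1.
Negative degree bound (-1): no f exists, t_k not Gosper-summable.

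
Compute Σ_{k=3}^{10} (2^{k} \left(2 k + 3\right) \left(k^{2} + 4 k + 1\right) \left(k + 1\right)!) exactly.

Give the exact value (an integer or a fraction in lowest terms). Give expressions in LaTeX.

Σ = 137339338749696

r(k) = 2*(k + 2)*(2*k + 5)*(4*k + (k + 1)**2 + 5)/((2*k + 3)*(k**2 + 4*k + 1)) after simplifying.
A = 2*k + 4, B = 1, C = k**3 + 11*k**2/2 + 7*k + 3/2.
Key eq: (2*k + 4)·f(k+1) = (1)·f(k) + (k**3 + 11*k**2/2 + 7*k + 3/2).
Degrees (1,0,3) ⇒ d ≤ 2.
Coefficient equations give f(k) = (k - 1)*(k + 3)/2.
Certificate R = B(k−1)f/C = (k - 1)*(k + 3)/((2*k + 3)*(k**2 + 4*k + 1)) gives s_k = 2**k*(k - 1)*(k + 3)*factorial(k + 1).
Δs = 2**k*(2*k + 3)*(k**2 + 4*k + 1)*factorial(k + 1), as required.
Evaluate s at k=11 and k=3: 137339338752000 and 2304; difference 137339338749696.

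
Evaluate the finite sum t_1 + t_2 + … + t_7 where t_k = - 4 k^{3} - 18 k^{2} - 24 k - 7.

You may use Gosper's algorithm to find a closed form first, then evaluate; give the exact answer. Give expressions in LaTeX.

Σ = -6377

Ratio r(k) = (4*k**3 + 30*k**2 + 72*k + 53)/(4*k**3 + 18*k**2 + 24*k + 7).
Factor: A=1; B=1; C=k**3 + 9*k**2/2 + 6*k + 7/4.
f must satisfy (1)·f(k+1) − (1)·f(k) = k**3 + 9*k**2/2 + 6*k + 7/4.
From deg A=0, deg B=0, deg C=3: d=4.
A polynomial solution: f(k) = k*(k**3 + 4*k**2 + 4*k - 2)/4.
Certificate R = B(k−1)f/C = k*(k**3 + 4*k**2 + 4*k - 2)/(4*k**3 + 18*k**2 + 24*k + 7) gives s_k = k*(-k**3 - 4*k**2 - 4*k + 2).
Verify: -4*k**3 - 18*k**2 - 24*k - 7 matches t_k.
Σ_(k=1)^(7) t_k = s_(8) − s_(1) = -6384 − (-7) = -6377.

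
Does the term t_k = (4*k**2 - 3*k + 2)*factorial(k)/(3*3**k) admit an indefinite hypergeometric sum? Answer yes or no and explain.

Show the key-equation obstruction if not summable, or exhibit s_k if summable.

t_(k+1)/t_k = (4*k**3 + 9*k**2 + 8*k + 3)/(3*(4*k**2 - 3*k + 2)).
Gosper form: A/B · C(k+1)/C(k) with A=k/3 + 1/3, B=1, C=k**2 - 3*k/4 + 1/2.
f must satisfy (k/3 + 1/3)·f(k+1) − (1)·f(k) = k**2 - 3*k/4 + 1/2.
deg f ≤ 1 (via 1,0,2).
Solving with deg f ≤ 1: f(k) = 3*(4*k + 1)/4.
Get s_k = R·t_k = (4*k + 1)*factorial(k)/3**k with R(k) = B(k−1)f(k)/C(k) = 3*(4*k + 1)/(4*k**2 - 3*k + 2).
Check: Δs_k = (4*k**2 - 3*k + 2)*factorial(k)/(3*3**k). ✓

Yes. s_k = (4*k + 1)*factorial(k)/3**k.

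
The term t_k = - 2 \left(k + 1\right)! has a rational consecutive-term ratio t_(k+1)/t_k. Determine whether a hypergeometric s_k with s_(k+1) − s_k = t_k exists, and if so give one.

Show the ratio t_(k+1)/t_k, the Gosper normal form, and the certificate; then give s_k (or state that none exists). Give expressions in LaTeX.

none (Gosper's algorithm certifies no s_k)

The ratio is k + 2.
A = k + 2, B = 1, C = 1.
Set up (k + 2)·f(k+1) − (1)·f(k) − (1) = 0.
From deg A=1, deg B=0, deg C=0: d=-1.
deg f ≤ -1 is impossible — no certificate.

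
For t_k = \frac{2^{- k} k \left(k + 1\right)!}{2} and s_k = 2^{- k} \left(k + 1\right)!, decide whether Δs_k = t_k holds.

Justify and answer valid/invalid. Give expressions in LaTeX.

Valid — Δs_k = t_k.

s_(k+1) = factorial(k + 2)/(2*2**k)
s_(k+1) − s_k = k*factorial(k + 1)/(2*2**k)
(s_(k+1) − s_k) − t_k = 0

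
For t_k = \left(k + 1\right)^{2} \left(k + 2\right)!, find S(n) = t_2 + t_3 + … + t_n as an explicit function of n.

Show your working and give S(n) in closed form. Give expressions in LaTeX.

S(n) = n \left(n + 3\right)! - 24

The ratio is (k + 2)**2*(k + 3)/(k + 1)**2.
Normal form (A,B,C) = (k + 3, 1, k**2 + 2*k + 1).
Solve (k + 3)·f(k+1) − (1)·f(k) = k**2 + 2*k + 1.
Bound: deg f ≤ 1.
Solving with deg f ≤ 1: f(k) = k - 1.
So s_k = (B(k−1)f/C)·t_k = ((k - 1)/(k + 1)**2)·t_k = (k - 1)*factorial(k + 2).
s_(k+1) − s_k = (k + 1)**2*factorial(k + 2) = t_k.
Σ_(k=2)^n t_k = s_(n+1) − s_(2) = (n*factorial(n + 3)) − (24), i.e. n*factorial(n + 3) - 24.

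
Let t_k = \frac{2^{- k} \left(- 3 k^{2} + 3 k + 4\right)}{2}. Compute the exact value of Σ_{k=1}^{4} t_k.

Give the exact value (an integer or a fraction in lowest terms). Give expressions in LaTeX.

Σ = -9/8

The ratio is (3*k**2 + 3*k - 4)/(2*(3*k**2 - 3*k - 4)).
Normal form (A,B,C) = (1/2, 1, k**2 - k - 4/3).
Solve (1/2)·f(k+1) − (1)·f(k) = k**2 - k - 4/3.
From deg A=0, deg B=0, deg C=2: d=2.
Match coefficients ⇒ f(k) = -2*(3*k**2 + 3*k + 2)/3.
Get s_k = R·t_k = (3*k**2 + 3*k + 2)/2**k with R(k) = B(k−1)f(k)/C(k) = -2*(3*k**2 + 3*k + 2)/(3*k**2 - 3*k - 4).
Verify: (-3*k**2 + 3*k + 4)/(2*2**k) matches t_k.
Σ_(k=1)^(4) t_k = s_(5) − s_(1) = 23/8 − (4) = -9/8.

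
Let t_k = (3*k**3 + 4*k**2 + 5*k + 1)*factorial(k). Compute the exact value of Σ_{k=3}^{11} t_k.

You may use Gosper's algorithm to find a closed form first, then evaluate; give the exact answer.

Σ = 194474649486

r(k) = (3*k**4 + 16*k**3 + 35*k**2 + 35*k + 13)/(3*k**3 + 4*k**2 + 5*k + 1) after simplifying.
Factor: A=k + 1; B=1; C=k**3 + 4*k**2/3 + 5*k/3 + 1/3.
Key eq: (k + 1)·f(k+1) = (1)·f(k) + (k**3 + 4*k**2/3 + 5*k/3 + 1/3).
d = 2 from the (1,0,3) case.
Match coefficients ⇒ f(k) = (3*k**2 - 2*k - 2)/3.
So s_k = (B(k−1)f/C)·t_k = ((3*k**2 - 2*k - 2)/(3*k**3 + 4*k**2 + 5*k + 1))·t_k = (3*k**2 - 2*k - 2)*factorial(k).
Δs = (3*k**3 + 4*k**2 + 5*k + 1)*factorial(k), as required.
Evaluate s at k=12 and k=3: 194474649600 and 114; difference 194474649486.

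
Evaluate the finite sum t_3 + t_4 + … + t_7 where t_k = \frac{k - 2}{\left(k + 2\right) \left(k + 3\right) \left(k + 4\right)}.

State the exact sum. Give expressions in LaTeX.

Step 1: r(k) = (k - 1)*(k + 2)/((k - 2)*(k + 5)).
So A=k + 2 and B=k + 5, with C=k - 2.
Key eq: (k + 2)·f(k+1) = (k + 4)·f(k) + (k - 2).
Degrees (1,1,1) ⇒ d ≤ 2.
Coefficient equations give f(k) = -k.
R(k) = B(k−1)·f(k)/C(k) = -k*(k + 4)/(k - 2); s_k = R·t_k = -k/((k + 2)*(k + 3)).
Check: Δs_k = (k - 2)/(k**3 + 9*k**2 + 26*k + 24). ✓
Evaluate s at k=8 and k=3: -4/55 and -1/10; difference 3/110.

Σ = 3/110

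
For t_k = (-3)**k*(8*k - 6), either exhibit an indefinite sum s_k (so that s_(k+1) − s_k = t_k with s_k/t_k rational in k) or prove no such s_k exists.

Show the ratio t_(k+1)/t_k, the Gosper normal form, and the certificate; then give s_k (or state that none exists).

t_(k+1)/t_k = 3*(-4*k - 1)/(4*k - 3).
Factor: A=-3; B=1; C=k - 3/4.
Need (-3)·f(k+1) − (1)·f(k) = k - 3/4.
Degrees (0,0,1) ⇒ d ≤ 1.
Coefficient equations give f(k) = -(2*k - 3)/8.
Then R = B(k−1)f/C = -(2*k - 3)/(2*(4*k - 3)), so s_k = R(k)·t_k = (-3)**k*(3 - 2*k).
s_(k+1) − s_k = (-3)**k*(8*k - 6) = t_k.

s_k = (-3)**k*(3 - 2*k)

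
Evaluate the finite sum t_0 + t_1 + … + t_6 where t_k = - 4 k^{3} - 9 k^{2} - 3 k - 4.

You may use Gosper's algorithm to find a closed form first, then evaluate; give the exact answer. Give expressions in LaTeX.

Σ = -2674

Compute t_(k+1)/t_k: get (4*k**3 + 21*k**2 + 33*k + 20)/(4*k**3 + 9*k**2 + 3*k + 4).
Normal form (A,B,C) = (1, 1, k**3 + 9*k**2/4 + 3*k/4 + 1).
Key eq: (1)·f(k+1) = (1)·f(k) + (k**3 + 9*k**2/4 + 3*k/4 + 1).
d = 4 from the (0,0,3) case.
Match coefficients ⇒ f(k) = k*(k**3 + k**2 - 2*k + 4)/4.
Get s_k = R·t_k = k*(-k**3 - k**2 + 2*k - 4) with R(k) = B(k−1)f(k)/C(k) = k*(k**3 + k**2 - 2*k + 4)/(4*k**3 + 9*k**2 + 3*k + 4).
Verify: -4*k**3 - 9*k**2 - 3*k - 4 matches t_k.
Sum = s_(7) − s_(0); s_(7) = -2674, s_(0) = 0 ⇒ -2674.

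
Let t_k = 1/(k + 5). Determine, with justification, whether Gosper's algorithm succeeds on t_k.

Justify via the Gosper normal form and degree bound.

Compute t_(k+1)/t_k: get (k + 5)/(k + 6).
Take A(k)=k + 5, B(k)=k + 6, C(k)=1.
f must satisfy (k + 5)·f(k+1) − (k + 5)·f(k) = 1.
From deg A=1, deg B=1, deg C=0: d=0.
Generic f = c0 gives residual -1; -1 = 0 cannot hold, so t_k is not Gosper-summable.

No. Not Gosper-summable.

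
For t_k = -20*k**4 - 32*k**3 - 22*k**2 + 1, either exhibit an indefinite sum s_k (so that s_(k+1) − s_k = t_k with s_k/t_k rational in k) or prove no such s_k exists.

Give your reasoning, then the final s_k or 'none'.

s_k = k*(-4*k**4 + 2*k**3 + 2*k**2 + 3*k - 2)

r(k) = (20*k**4 + 112*k**3 + 238*k**2 + 220*k + 73)/(20*k**4 + 32*k**3 + 22*k**2 - 1) after simplifying.
Gosper form: A/B · C(k+1)/C(k) with A=1, B=1, C=k**4 + 8*k**3/5 + 11*k**2/10 - 1/20.
Set up (1)·f(k+1) − (1)·f(k) − (k**4 + 8*k**3/5 + 11*k**2/10 - 1/20) = 0.
Bound: deg f ≤ 5.
Match coefficients ⇒ f(k) = k*(2*k - 1)*(2*k**3 - k - 2)/20.
Then R = B(k−1)f/C = k*(2*k - 1)*(2*k**3 - k - 2)/(20*k**4 + 32*k**3 + 22*k**2 - 1), so s_k = R(k)·t_k = k*(-4*k**4 + 2*k**3 + 2*k**2 + 3*k - 2).
Check: Δs_k = -20*k**4 - 32*k**3 - 22*k**2 + 1. ✓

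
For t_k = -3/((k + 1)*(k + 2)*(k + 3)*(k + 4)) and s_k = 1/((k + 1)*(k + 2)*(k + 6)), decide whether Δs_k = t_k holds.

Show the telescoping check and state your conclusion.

Invalid: residual 6*(2*k + 11)/(k**6 + 23*k**5 + 207*k**4 + 925*k**3 + 2144*k**2 + 2412*k + 1008) ≠ 0.

s_(k+1) = 1/((k + 2)*(k + 3)*(k + 7))
s_(k+1) − s_k = ((k + 1)*(k + 6) - (k + 3)*(k + 7))/((k + 1)*(k + 2)*(k + 3)*(k + 6)*(k + 7))
(s_(k+1) − s_k) − t_k = 6*(2*k + 11)/(k**6 + 23*k**5 + 207*k**4 + 925*k**3 + 2144*k**2 + 2412*k + 1008)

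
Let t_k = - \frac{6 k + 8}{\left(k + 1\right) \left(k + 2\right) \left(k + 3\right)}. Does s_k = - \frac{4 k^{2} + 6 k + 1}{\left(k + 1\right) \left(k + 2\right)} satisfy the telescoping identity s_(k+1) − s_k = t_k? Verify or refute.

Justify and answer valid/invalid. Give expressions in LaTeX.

s_(k+1) = (-6*k - 4*(k + 1)**2 - 7)/((k + 2)*(k + 3))
s_(k+1) − s_k = 2*(-3*k - 4)/(k**3 + 6*k**2 + 11*k + 6)
(s_(k+1) − s_k) − t_k = 0

Valid — Δs_k = t_k.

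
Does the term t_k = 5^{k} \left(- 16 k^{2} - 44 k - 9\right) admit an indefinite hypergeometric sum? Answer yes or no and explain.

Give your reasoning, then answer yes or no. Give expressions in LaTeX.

Yes. s_k = 5^{k} \left(- 4 k^{2} - k + 4\right).

Ratio r(k) = 5*(16*k**2 + 76*k + 69)/(16*k**2 + 44*k + 9).
So A=5 and B=1, with C=k**2 + 11*k/4 + 9/16.
Need (5)·f(k+1) − (1)·f(k) = k**2 + 11*k/4 + 9/16.
Bound: deg f ≤ 2.
Solving with deg f ≤ 2: f(k) = (4*k**2 + k - 4)/16.
R(k) = B(k−1)·f(k)/C(k) = (4*k**2 + k - 4)/(16*k**2 + 44*k + 9); s_k = R·t_k = 5**k*(-4*k**2 - k + 4).
s_(k+1) − s_k = 5**k*(-16*k**2 - 44*k - 9) = t_k.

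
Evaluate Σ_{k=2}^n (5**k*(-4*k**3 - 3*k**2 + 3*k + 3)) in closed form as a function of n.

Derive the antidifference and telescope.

The ratio is 5*(4*k**3 + 15*k**2 + 15*k + 1)/(4*k**3 + 3*k**2 - 3*k - 3).
A = 5, B = 1, C = k**3 + 3*k**2/4 - 3*k/4 - 3/4.
Solve (5)·f(k+1) − (1)·f(k) = k**3 + 3*k**2/4 - 3*k/4 - 3/4.
From deg A=0, deg B=0, deg C=3: d=3.
Match coefficients ⇒ f(k) = (k - 2)*(k**2 - k + 1)/4.
Certificate R = B(k−1)f/C = (k - 2)*(k**2 - k + 1)/(4*k**3 + 3*k**2 - 3*k - 3) gives s_k = 5**k*(-k**3 + 3*k**2 - 3*k + 2).
Δs = 5**k*(-4*k**3 - 3*k**2 + 3*k + 3), as required.
Evaluate: s_(n+1) = 5**(n + 1)*(1 - n**3); subtract s_(2) = 0 ⇒ S(n) = 5**(n + 1)*(1 - n**3).

S(n) = 5**(n + 1)*(1 - n**3)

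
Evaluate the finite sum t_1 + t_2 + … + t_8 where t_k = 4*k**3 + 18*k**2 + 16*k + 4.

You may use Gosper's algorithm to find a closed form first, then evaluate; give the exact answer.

Σ = 9464

Compute t_(k+1)/t_k: get (2*k**3 + 15*k**2 + 32*k + 21)/(2*k**3 + 9*k**2 + 8*k + 2).
Gosper form: A/B · C(k+1)/C(k) with A=1, B=1, C=k**3 + 9*k**2/2 + 4*k + 1.
Key eq: (1)·f(k+1) = (1)·f(k) + (k**3 + 9*k**2/2 + 4*k + 1).
Degrees (0,0,3) ⇒ d ≤ 4.
Match coefficients ⇒ f(k) = k*(k**3 + 4*k**2 - 1)/4.
R(k) = B(k−1)·f(k)/C(k) = k*(k**3 + 4*k**2 - 1)/(2*(2*k + 1)*(k**2 + 4*k + 2)); s_k = R·t_k = k**4 + 4*k**3 - k.
Δs = 4*k**3 + 18*k**2 + 16*k + 4, as required.
Σ_(k=1)^(8) t_k = s_(9) − s_(1) = 9468 − (4) = 9464.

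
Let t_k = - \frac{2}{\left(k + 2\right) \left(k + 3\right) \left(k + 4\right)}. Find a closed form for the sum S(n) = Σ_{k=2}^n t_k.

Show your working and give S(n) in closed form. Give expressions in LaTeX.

S(n) = \frac{- n^{2} - 7 n + 8}{20 \left(n^{2} + 7 n + 12\right)}

Compute t_(k+1)/t_k: get (k + 2)/(k + 5).
So A=k + 2 and B=k + 5, with C=1.
Solve (k + 2)·f(k+1) − (k + 4)·f(k) = 1.
Degrees (1,1,0) ⇒ d ≤ 2.
Solve for f: f(k) = k*(k + 5)/12 (degree 2 ≤ 2).
R(k) = B(k−1)·f(k)/C(k) = k*(k + 4)*(k + 5)/12; s_k = R·t_k = k*(-k - 5)/(6*(k + 2)*(k + 3)).
Verify: -2/(k**3 + 9*k**2 + 26*k + 24) matches t_k.
Telescope: S(n) = s_(n+1) − s_(2) = (-n**2 - 7*n - 6)/(6*(n**2 + 7*n + 12)) − (-7/60) = (-n**2 - 7*n + 8)/(20*(n**2 + 7*n + 12)).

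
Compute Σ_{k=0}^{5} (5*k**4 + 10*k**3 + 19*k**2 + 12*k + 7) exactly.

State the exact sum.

Σ = 8412

Ratio r(k) = (5*k**4 + 30*k**3 + 79*k**2 + 100*k + 53)/(5*k**4 + 10*k**3 + 19*k**2 + 12*k + 7).
Factor: A=1; B=1; C=k**4 + 2*k**3 + 19*k**2/5 + 12*k/5 + 7/5.
f must satisfy (1)·f(k+1) − (1)·f(k) = k**4 + 2*k**3 + 19*k**2/5 + 12*k/5 + 7/5.
Bound: deg f ≤ 5.
Solve for f: f(k) = k*(k**4 + 3*k**2 - k + 4)/5 (degree 5 ≤ 5).
Then R = B(k−1)f/C = k*(k**4 + 3*k**2 - k + 4)/(5*k**4 + 10*k**3 + 19*k**2 + 12*k + 7), so s_k = R(k)·t_k = k*(k**4 + 3*k**2 - k + 4).
Δs = 5*k**4 + 10*k**3 + 19*k**2 + 12*k + 7, as required.
Telescoping: Σ = s_(6) − s_(0) = 8412 − (0) = 8412.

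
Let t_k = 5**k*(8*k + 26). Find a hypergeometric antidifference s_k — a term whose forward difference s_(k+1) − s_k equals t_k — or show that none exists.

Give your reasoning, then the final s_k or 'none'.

s_k = 2*5**k*(k + 2)

r(k) = 5*(4*k + 17)/(4*k + 13) after simplifying.
A = 5, B = 1, C = k + 13/4.
f must satisfy (5)·f(k+1) − (1)·f(k) = k + 13/4.
deg f ≤ 1 (via 0,0,1).
Solving with deg f ≤ 1: f(k) = (k + 2)/4.
Then R = B(k−1)f/C = (k + 2)/(4*k + 13), so s_k = R(k)·t_k = 2*5**k*(k + 2).
s_(k+1) − s_k = 5**k*(8*k + 26) = t_k.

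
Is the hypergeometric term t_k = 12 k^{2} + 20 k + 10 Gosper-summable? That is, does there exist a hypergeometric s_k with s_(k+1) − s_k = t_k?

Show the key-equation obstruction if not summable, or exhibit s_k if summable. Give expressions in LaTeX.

Yes. s_k = 2 k \left(2 k^{2} + 2 k + 1\right).

t_(k+1)/t_k = (6*k**2 + 22*k + 21)/(6*k**2 + 10*k + 5).
Take A(k)=1, B(k)=1, C(k)=k**2 + 5*k/3 + 5/6.
Set up (1)·f(k+1) − (1)·f(k) − (k**2 + 5*k/3 + 5/6) = 0.
From deg A=0, deg B=0, deg C=2: d=3.
Coefficient equations give f(k) = k*(2*k**2 + 2*k + 1)/6.
Then R = B(k−1)f/C = k*(2*k**2 + 2*k + 1)/(6*k**2 + 10*k + 5), so s_k = R(k)·t_k = 2*k*(2*k**2 + 2*k + 1).
s_(k+1) − s_k = 12*k**2 + 20*k + 10 = t_k.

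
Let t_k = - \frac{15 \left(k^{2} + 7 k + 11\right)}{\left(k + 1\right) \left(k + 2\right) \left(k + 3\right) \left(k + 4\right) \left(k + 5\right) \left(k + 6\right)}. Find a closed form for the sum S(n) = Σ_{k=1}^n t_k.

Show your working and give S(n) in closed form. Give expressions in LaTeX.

S(n) = \frac{5 n \left(- n^{2} - 12 n - 44\right)}{48 \left(n^{3} + 12 n^{2} + 44 n + 48\right)}

r(k) = (k + 1)*(7*k + (k + 1)**2 + 18)/((k + 7)*(k**2 + 7*k + 11)) after simplifying.
So A=k + 1 and B=k + 7, with C=k**2 + 7*k + 11.
Need (k + 1)·f(k+1) − (k + 6)·f(k) = k**2 + 7*k + 11.
deg f ≤ 5 (via 1,1,2).
Solving with deg f ≤ 5: f(k) = k*(k + 2)*(k + 4)*(k**2 + 9*k + 23)/45.
Get s_k = R·t_k = k*(-k**2 - 9*k - 23)/(3*(k**3 + 9*k**2 + 23*k + 15)) with R(k) = B(k−1)f(k)/C(k) = k*(k + 2)*(k + 4)*(k + 6)*(k**2 + 9*k + 23)/(45*(k**2 + 7*k + 11)).
s_(k+1) − s_k = 15*(-k**2 - 7*k - 11)/(k**6 + 21*k**5 + 175*k**4 + 735*k**3 + 1624*k**2 + 1764*k + 720) = t_k.
Telescope: S(n) = s_(n+1) − s_(1) = (-n**3 - 12*n**2 - 44*n - 33)/(3*(n**3 + 12*n**2 + 44*n + 48)) − (-11/48) = 5*n*(-n**2 - 12*n - 44)/(48*(n**3 + 12*n**2 + 44*n + 48)).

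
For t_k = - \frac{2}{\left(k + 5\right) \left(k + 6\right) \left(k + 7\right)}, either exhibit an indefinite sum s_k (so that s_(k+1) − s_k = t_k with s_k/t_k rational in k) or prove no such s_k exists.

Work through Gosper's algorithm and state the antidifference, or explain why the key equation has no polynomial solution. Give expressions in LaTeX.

s_k = \frac{k \left(- k - 11\right)}{30 \left(k + 5\right) \left(k + 6\right)}

Step 1: r(k) = (k + 5)/(k + 8).
Factor: A=k + 5; B=k + 8; C=1.
Solve (k + 5)·f(k+1) − (k + 7)·f(k) = 1.
Degrees (1,1,0) ⇒ d ≤ 2.
Solving with deg f ≤ 2: f(k) = k*(k + 11)/60.
Get s_k = R·t_k = k*(-k - 11)/(30*(k + 5)*(k + 6)) with R(k) = B(k−1)f(k)/C(k) = k*(k + 7)*(k + 11)/60.
Check: Δs_k = -2/(k**3 + 18*k**2 + 107*k + 210). ✓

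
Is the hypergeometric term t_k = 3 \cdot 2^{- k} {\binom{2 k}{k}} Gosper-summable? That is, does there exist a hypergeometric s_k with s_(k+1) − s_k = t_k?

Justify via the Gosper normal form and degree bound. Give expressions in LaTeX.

No — t_k has no hypergeometric antidifference.

Step 1: r(k) = (2*k + 1)/(k + 1).
Normal form (A,B,C) = (2*k + 1, k + 1, 1).
Need (2*k + 1)·f(k+1) − (k)·f(k) = 1.
From deg A=1, deg B=1, deg C=0: d=-1.
deg f ≤ -1 is impossible — no certificate.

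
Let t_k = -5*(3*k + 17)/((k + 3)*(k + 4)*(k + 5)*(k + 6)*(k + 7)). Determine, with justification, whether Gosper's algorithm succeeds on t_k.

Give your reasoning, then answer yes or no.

Compute t_(k+1)/t_k: get (k + 3)*(3*k + 20)/((k + 8)*(3*k + 17)).
Gosper form: A/B · C(k+1)/C(k) with A=k + 3, B=k + 8, C=k + 17/3.
f must satisfy (k + 3)·f(k+1) − (k + 7)·f(k) = k + 17/3.
Degrees (1,1,1) ⇒ d ≤ 4.
Solving with deg f ≤ 4: f(k) = k*(k + 5)*(k**2 + 13*k + 54)/216.
Get s_k = R·t_k = 5*k*(-k**2 - 13*k - 54)/(72*(k**3 + 13*k**2 + 54*k + 72)) with R(k) = B(k−1)f(k)/C(k) = k*(k + 5)*(k + 7)*(k**2 + 13*k + 54)/(72*(3*k + 17)).
s_(k+1) − s_k = 5*(-3*k - 17)/(k**5 + 25*k**4 + 245*k**3 + 1175*k**2 + 2754*k + 2520) = t_k.

Yes. s_k = 5*k*(-k**2 - 13*k - 54)/(72*(k**3 + 13*k**2 + 54*k + 72)).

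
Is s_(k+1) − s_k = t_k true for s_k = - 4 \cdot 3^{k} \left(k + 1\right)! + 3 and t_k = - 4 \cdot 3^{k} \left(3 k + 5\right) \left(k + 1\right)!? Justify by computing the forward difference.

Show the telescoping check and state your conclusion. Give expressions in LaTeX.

Valid: the claim telescopes to t_k.

s_(k+1) = -4*3**(k + 1)*factorial(k + 2) + 3
s_(k+1) − s_k = -4*3**k*(3*k + 5)*factorial(k + 1)
(s_(k+1) − s_k) − t_k = 0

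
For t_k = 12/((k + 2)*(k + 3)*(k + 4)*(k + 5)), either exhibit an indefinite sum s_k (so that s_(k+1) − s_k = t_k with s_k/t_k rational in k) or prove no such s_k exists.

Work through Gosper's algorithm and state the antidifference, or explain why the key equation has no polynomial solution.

t_(k+1)/t_k = (k + 2)/(k + 6).
Factor: A=k + 2; B=k + 6; C=1.
Set up (k + 2)·f(k+1) − (k + 5)·f(k) − (1) = 0.
d = 3 from the (1,1,0) case.
Solving with deg f ≤ 3: f(k) = k*(k**2 + 9*k + 26)/72.
Get s_k = R·t_k = k*(k**2 + 9*k + 26)/(6*(k + 2)*(k + 3)*(k + 4)) with R(k) = B(k−1)f(k)/C(k) = k*(k + 5)*(k**2 + 9*k + 26)/72.
s_(k+1) − s_k = 12/(k**4 + 14*k**3 + 71*k**2 + 154*k + 120) = t_k.

s_k = k*(k**2 + 9*k + 26)/(6*(k + 2)*(k + 3)*(k + 4))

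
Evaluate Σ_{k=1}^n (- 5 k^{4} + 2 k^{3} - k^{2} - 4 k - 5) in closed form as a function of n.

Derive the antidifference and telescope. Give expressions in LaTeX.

S(n) = n \left(- n^{4} - 2 n^{3} - n^{2} - 2 n - 7\right)

Step 1: r(k) = (5*k**4 + 18*k**3 + 25*k**2 + 20*k + 13)/(5*k**4 - 2*k**3 + k**2 + 4*k + 5).
Gosper form: A/B · C(k+1)/C(k) with A=1, B=1, C=k**4 - 2*k**3/5 + k**2/5 + 4*k/5 + 1.
Key eq: (1)·f(k+1) = (1)·f(k) + (k**4 - 2*k**3/5 + k**2/5 + 4*k/5 + 1).
deg f ≤ 5 (via 0,0,4).
Coefficient equations give f(k) = k*(k**4 - 3*k**3 + 3*k**2 + k + 3)/5.
Certificate R = B(k−1)f/C = k*(k**4 - 3*k**3 + 3*k**2 + k + 3)/(5*k**4 - 2*k**3 + k**2 + 4*k + 5) gives s_k = k*(-k**4 + 3*k**3 - 3*k**2 - k - 3).
Δs = -5*k**4 + 2*k**3 - k**2 - 4*k - 5, as required.
s_(n+1) = -n**5 - 2*n**4 - n**3 - 2*n**2 - 7*n - 5 and s_(1) = -5, so S(n) = n*(-n**4 - 2*n**3 - n**2 - 2*n - 7).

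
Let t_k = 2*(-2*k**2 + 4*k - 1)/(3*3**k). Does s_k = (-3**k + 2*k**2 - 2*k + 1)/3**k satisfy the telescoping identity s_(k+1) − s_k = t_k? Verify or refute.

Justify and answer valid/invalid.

s_(k+1) = (-3*3**k + 2*k**2 + 2*k + 1)/(3*3**k)
s_(k+1) − s_k = 2*(-2*k**2 + 4*k - 1)/(3*3**k)
(s_(k+1) − s_k) − t_k = 0

valid (s_(k+1) − s_k reduces to t_k)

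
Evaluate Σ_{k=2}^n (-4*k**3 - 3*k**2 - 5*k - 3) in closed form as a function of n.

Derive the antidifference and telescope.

The ratio is (4*k**3 + 15*k**2 + 23*k + 15)/(4*k**3 + 3*k**2 + 5*k + 3).
So A=1 and B=1, with C=k**3 + 3*k**2/4 + 5*k/4 + 3/4.
Need (1)·f(k+1) − (1)·f(k) = k**3 + 3*k**2/4 + 5*k/4 + 3/4.
From deg A=0, deg B=0, deg C=3: d=4.
A polynomial solution: f(k) = k*(k**3 - k**2 + 2*k + 1)/4.
R(k) = B(k−1)·f(k)/C(k) = k*(k**3 - k**2 + 2*k + 1)/(4*k**3 + 3*k**2 + 5*k + 3); s_k = R·t_k = k*(-k**3 + k**2 - 2*k - 1).
Δs = -4*k**3 - 3*k**2 - 5*k - 3, as required.
Telescope: S(n) = s_(n+1) − s_(2) = -n**4 - 3*n**3 - 5*n**2 - 6*n - 3 − (-18) = -n**4 - 3*n**3 - 5*n**2 - 6*n + 15.

S(n) = -n**4 - 3*n**3 - 5*n**2 - 6*n + 15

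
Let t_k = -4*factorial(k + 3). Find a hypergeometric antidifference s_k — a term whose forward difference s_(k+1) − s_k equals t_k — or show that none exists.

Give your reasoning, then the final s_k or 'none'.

none (Gosper's algorithm certifies no s_k)

The ratio is k + 4.
Factor: A=k + 4; B=1; C=1.
Key eq: (k + 4)·f(k+1) = (1)·f(k) + (1).
From deg A=1, deg B=0, deg C=0: d=-1.
deg f ≤ -1 is impossible — no certificate.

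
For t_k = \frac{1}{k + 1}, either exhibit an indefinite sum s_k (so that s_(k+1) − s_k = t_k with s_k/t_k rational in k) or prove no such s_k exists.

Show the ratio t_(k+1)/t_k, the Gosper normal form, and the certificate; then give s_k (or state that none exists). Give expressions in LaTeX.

none (Gosper's algorithm certifies no s_k)

r(k) = (k + 1)/(k + 2) after simplifying.
Take A(k)=k + 1, B(k)=k + 2, C(k)=1.
Set up (k + 1)·f(k+1) − (k + 1)·f(k) − (1) = 0.
From deg A=1, deg B=1, deg C=0: d=0.
Generic f = c0 gives residual -1; -1 = 0 cannot hold, so t_k is not Gosper-summable.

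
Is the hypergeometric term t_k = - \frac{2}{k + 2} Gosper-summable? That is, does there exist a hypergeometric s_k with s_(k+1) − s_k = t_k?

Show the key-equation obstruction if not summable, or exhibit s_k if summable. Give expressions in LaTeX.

No — key equation has no polynomial f.

t_(k+1)/t_k = (k + 2)/(k + 3).
Normal form (A,B,C) = (k + 2, k + 3, 1).
f must satisfy (k + 2)·f(k+1) − (k + 2)·f(k) = 1.
Bound: deg f ≤ 0.
f = c0 ⇒ A·f(k+1) − B(k−1)·f(k) − C = -1. The system {-1 = 0} is inconsistent; no antidifference.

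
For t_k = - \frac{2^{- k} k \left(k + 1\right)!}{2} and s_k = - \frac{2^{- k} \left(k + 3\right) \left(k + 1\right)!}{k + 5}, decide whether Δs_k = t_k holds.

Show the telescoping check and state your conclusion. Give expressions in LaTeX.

s_(k+1) = -(k + 4)*factorial(k + 2)/(2*2**k*(k + 6))
s_(k+1) − s_k = -(k**3 + 9*k**2 + 20*k + 4)*factorial(k + 1)/(2*2**k*(k + 5)*(k + 6))
(s_(k+1) − s_k) − t_k = (k**2 + 5*k - 2)*factorial(k + 1)/(2**k*(k + 5)*(k + 6))

Invalid: residual \frac{2^{- k} \left(k^{2} + 5 k - 2\right) \left(k + 1\right)!}{\left(k + 5\right) \left(k + 6\right)} ≠ 0.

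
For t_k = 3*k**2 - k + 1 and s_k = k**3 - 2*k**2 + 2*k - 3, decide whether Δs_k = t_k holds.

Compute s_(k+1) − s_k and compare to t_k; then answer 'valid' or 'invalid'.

s_(k+1) = k**3 + k**2 + k - 2
s_(k+1) − s_k = 3*k**2 - k + 1
(s_(k+1) − s_k) − t_k = 0

Valid: the claim telescopes to t_k.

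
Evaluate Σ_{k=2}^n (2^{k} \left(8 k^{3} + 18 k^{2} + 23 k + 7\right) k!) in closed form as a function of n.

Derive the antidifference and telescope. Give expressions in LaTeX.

S(n) = 8 \cdot 2^{n} n^{3} n! + 22 \cdot 2^{n} n^{2} n! + 22 \cdot 2^{n} n n! + 8 \cdot 2^{n} n! - 120

t_(k+1)/t_k = 2*(8*k**4 + 50*k**3 + 125*k**2 + 139*k + 56)/(8*k**3 + 18*k**2 + 23*k + 7).
Take A(k)=2*k + 2, B(k)=1, C(k)=k**3 + 9*k**2/4 + 23*k/8 + 7/8.
Need (2*k + 2)·f(k+1) − (1)·f(k) = k**3 + 9*k**2/4 + 23*k/8 + 7/8.
Degrees (1,0,3) ⇒ d ≤ 2.
Solving with deg f ≤ 2: f(k) = (4*k**2 - k + 1)/8.
So s_k = (B(k−1)f/C)·t_k = ((4*k**2 - k + 1)/(8*k**3 + 18*k**2 + 23*k + 7))·t_k = 2**k*(4*k**2 - k + 1)*factorial(k).
Verify: 2**k*(8*k**3 + 18*k**2 + 23*k + 7)*factorial(k) matches t_k.
Σ_(k=2)^n t_k = s_(n+1) − s_(2) = (2**(n + 1)*(4*n**2 + 7*n + 4)*factorial(n + 1)) − (120), i.e. 8*2**n*n**3*factorial(n) + 22*2**n*n**2*factorial(n) + 22*2**n*n*factorial(n) + 8*2**n*factorial(n) - 120.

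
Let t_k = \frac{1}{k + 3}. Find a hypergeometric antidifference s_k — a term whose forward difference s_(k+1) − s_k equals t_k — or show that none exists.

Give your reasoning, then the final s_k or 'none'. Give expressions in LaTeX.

t_(k+1)/t_k = (k + 3)/(k + 4).
Gosper form: A/B · C(k+1)/C(k) with A=k + 3, B=k + 4, C=1.
Solve (k + 3)·f(k+1) − (k + 3)·f(k) = 1.
Bound: deg f ≤ 0.
Generic f = c0 gives residual -1; -1 = 0 cannot hold, so t_k is not Gosper-summable.

none — t_k is not Gosper-summable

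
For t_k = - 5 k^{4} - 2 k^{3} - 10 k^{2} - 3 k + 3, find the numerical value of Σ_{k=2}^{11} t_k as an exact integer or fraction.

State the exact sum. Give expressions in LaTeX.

t_(k+1)/t_k = (5*k**4 + 22*k**3 + 46*k**2 + 49*k + 17)/(5*k**4 + 2*k**3 + 10*k**2 + 3*k - 3).
A = 1, B = 1, C = k**4 + 2*k**3/5 + 2*k**2 + 3*k/5 - 3/5.
Solve (1)·f(k+1) − (1)·f(k) = k**4 + 2*k**3/5 + 2*k**2 + 3*k/5 - 3/5.
Degrees (0,0,4) ⇒ d ≤ 5.
Solving with deg f ≤ 5: f(k) = k*(k**4 - 2*k**3 + 4*k**2 - 3*k - 3)/5.
R(k) = B(k−1)·f(k)/C(k) = k*(k**4 - 2*k**3 + 4*k**2 - 3*k - 3)/(5*k**4 + 2*k**3 + 10*k**2 + 3*k - 3); s_k = R·t_k = k*(-k**4 + 2*k**3 - 4*k**2 + 3*k + 3).
Δs = -5*k**4 - 2*k**3 - 10*k**2 - 3*k + 3, as required.
Evaluate s at k=12 and k=2: -213804 and -14; difference -213790.

Σ = -213790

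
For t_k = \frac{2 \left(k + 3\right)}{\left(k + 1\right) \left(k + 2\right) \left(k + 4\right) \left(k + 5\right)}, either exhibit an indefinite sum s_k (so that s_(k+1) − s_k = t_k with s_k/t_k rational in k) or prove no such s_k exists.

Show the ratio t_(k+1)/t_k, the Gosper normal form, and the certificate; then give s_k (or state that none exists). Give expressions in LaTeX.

r(k) = (k + 1)*(k + 4)**2/((k + 3)**2*(k + 6)) after simplifying.
So A=k + 1 and B=k + 6, with C=k**2 + 6*k + 9.
f must satisfy (k + 1)·f(k+1) − (k + 5)·f(k) = k**2 + 6*k + 9.
deg f ≤ 4 (via 1,1,2).
Match coefficients ⇒ f(k) = k*(k + 2)*(k + 3)*(k + 5)/8.
So s_k = (B(k−1)f/C)·t_k = (k*(k + 2)*(k + 5)**2/(8*(k + 3)))·t_k = k*(k + 5)/(4*(k**2 + 5*k + 4)).
Verify: 2*(k + 3)/(k**4 + 12*k**3 + 49*k**2 + 78*k + 40) matches t_k.

s_k = \frac{k \left(k + 5\right)}{4 \left(k^{2} + 5 k + 4\right)}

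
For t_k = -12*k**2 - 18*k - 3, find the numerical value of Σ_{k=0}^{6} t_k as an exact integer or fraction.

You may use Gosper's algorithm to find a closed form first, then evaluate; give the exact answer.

r(k) = (4*k**2 + 14*k + 11)/(4*k**2 + 6*k + 1) after simplifying.
Normal form (A,B,C) = (1, 1, k**2 + 3*k/2 + 1/4).
Key eq: (1)·f(k+1) = (1)·f(k) + (k**2 + 3*k/2 + 1/4).
From deg A=0, deg B=0, deg C=2: d=3.
A polynomial solution: f(k) = k*(4*k**2 + 3*k - 4)/12.
Then R = B(k−1)f/C = k*(4*k**2 + 3*k - 4)/(3*(4*k**2 + 6*k + 1)), so s_k = R(k)·t_k = k*(-4*k**2 - 3*k + 4).
Check: Δs_k = -12*k**2 - 18*k - 3. ✓
Evaluate s at k=7 and k=0: -1491 and 0; difference -1491.

Σ = -1491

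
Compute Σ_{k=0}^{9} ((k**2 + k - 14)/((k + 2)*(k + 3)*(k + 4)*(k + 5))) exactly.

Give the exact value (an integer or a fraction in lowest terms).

t_(k+1)/t_k = (k + 2)*(k + (k + 1)**2 - 13)/((k + 6)*(k**2 + k - 14)).
Factor: A=k + 2; B=k + 6; C=k**2 + k - 14.
f must satisfy (k + 2)·f(k+1) − (k + 5)·f(k) = k**2 + k - 14.
From deg A=1, deg B=1, deg C=2: d=3.
Solving with deg f ≤ 3: f(k) = -k*(k**2 + 21*k + 62)/12.
R(k) = B(k−1)·f(k)/C(k) = -k*(k + 5)*(k**2 + 21*k + 62)/(12*(k**2 + k - 14)); s_k = R·t_k = k*(-k**2 - 21*k - 62)/(12*(k + 2)*(k + 3)*(k + 4)).
Δs = (k**2 + k - 14)/(k**4 + 14*k**3 + 71*k**2 + 154*k + 120), as required.
Telescoping: Σ = s_(10) − s_(0) = -155/1092 − (0) = -155/1092.

Σ = -155/1092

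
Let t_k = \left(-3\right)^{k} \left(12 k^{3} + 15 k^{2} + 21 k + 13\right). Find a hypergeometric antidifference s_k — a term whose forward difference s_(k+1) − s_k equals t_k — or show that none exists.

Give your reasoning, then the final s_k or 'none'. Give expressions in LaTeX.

Compute t_(k+1)/t_k: get 3*(-12*k**3 - 51*k**2 - 87*k - 61)/(12*k**3 + 15*k**2 + 21*k + 13).
A = -3, B = 1, C = k**3 + 5*k**2/4 + 7*k/4 + 13/12.
f must satisfy (-3)·f(k+1) − (1)·f(k) = k**3 + 5*k**2/4 + 7*k/4 + 13/12.
From deg A=0, deg B=0, deg C=3: d=3.
Solve for f: f(k) = -(3*k**3 - 3*k**2 + 3*k + 1)/12 (degree 3 ≤ 3).
Then R = B(k−1)f/C = -(3*k**3 - 3*k**2 + 3*k + 1)/(12*k**3 + 15*k**2 + 21*k + 13), so s_k = R(k)·t_k = (-3)**k*(-3*k**3 + 3*k**2 - 3*k - 1).
Verify: (-3)**k*(12*k**3 + 15*k**2 + 21*k + 13) matches t_k.

s_k = \left(-3\right)^{k} \left(- 3 k^{3} + 3 k^{2} - 3 k - 1\right)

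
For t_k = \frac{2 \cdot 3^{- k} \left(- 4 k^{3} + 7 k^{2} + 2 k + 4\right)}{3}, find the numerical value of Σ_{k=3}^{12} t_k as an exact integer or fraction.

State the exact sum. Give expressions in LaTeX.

Step 1: r(k) = (4*k**3 + 5*k**2 - 4*k - 9)/(3*(4*k**3 - 7*k**2 - 2*k - 4)).
Take A(k)=1/3, B(k)=1, C(k)=k**3 - 7*k**2/4 - k/2 - 1.
f must satisfy (1/3)·f(k+1) − (1)·f(k) = k**3 - 7*k**2/4 - k/2 - 1.
Degrees (0,0,3) ⇒ d ≤ 3.
Match coefficients ⇒ f(k) = -3*(4*k**3 - k**2 + 3*k - 1)/8.
So s_k = (B(k−1)f/C)·t_k = (-3*(4*k**3 - k**2 + 3*k - 1)/(2*(4*k**3 - 7*k**2 - 2*k - 4)))·t_k = (4*k**3 - k**2 + 3*k - 1)/3**k.
Verify: 2*(-4*k**3 + 7*k**2 + 2*k + 4)/(3*3**k) matches t_k.
Evaluate s at k=13 and k=3: 8657/1594323 and 107/27; difference -6309586/1594323.

Σ = -6309586/1594323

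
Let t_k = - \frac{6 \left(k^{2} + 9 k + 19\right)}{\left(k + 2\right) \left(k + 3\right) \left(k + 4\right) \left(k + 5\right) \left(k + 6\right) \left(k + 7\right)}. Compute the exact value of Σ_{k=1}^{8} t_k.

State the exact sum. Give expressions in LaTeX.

Σ = -272/15015

The ratio is (k + 2)*(9*k + (k + 1)**2 + 28)/((k + 8)*(k**2 + 9*k + 19)).
Normal form (A,B,C) = (k + 2, k + 8, k**2 + 9*k + 19).
Solve (k + 2)·f(k+1) − (k + 7)·f(k) = k**2 + 9*k + 19.
Degrees (1,1,2) ⇒ d ≤ 5.
Match coefficients ⇒ f(k) = k*(k + 3)*(k + 5)*(k**2 + 12*k + 44)/144.
Certificate R = B(k−1)f/C = k*(k + 3)*(k + 5)*(k + 7)*(k**2 + 12*k + 44)/(144*(k**2 + 9*k + 19)) gives s_k = k*(-k**2 - 12*k - 44)/(24*(k**3 + 12*k**2 + 44*k + 48)).
Δs = 6*(-k**2 - 9*k - 19)/(k**6 + 27*k**5 + 295*k**4 + 1665*k**3 + 5104*k**2 + 8028*k + 5040), as required.
Evaluate s at k=9 and k=1: -233/5720 and -19/840; difference -272/15015.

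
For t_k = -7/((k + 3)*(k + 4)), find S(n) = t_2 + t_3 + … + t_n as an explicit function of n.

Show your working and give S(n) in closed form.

S(n) = 7*(1 - n)/(5*(n + 4))

The ratio is (k + 3)/(k + 5).
So A=k + 3 and B=k + 5, with C=1.
Need (k + 3)·f(k+1) − (k + 4)·f(k) = 1.
d = 1 from the (1,1,0) case.
A polynomial solution: f(k) = k/3.
Get s_k = R·t_k = -7*k/(3*k + 9) with R(k) = B(k−1)f(k)/C(k) = k*(k + 4)/3.
Verify: -7/(k**2 + 7*k + 12) matches t_k.
Σ_(k=2)^n t_k = s_(n+1) − s_(2) = (7*(-n - 1)/(3*(n + 4))) − (-14/15), i.e. 7*(1 - n)/(5*(n + 4)).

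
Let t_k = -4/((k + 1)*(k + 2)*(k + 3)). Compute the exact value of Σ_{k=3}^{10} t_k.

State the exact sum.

t_(k+1)/t_k = (k + 1)/(k + 4).
So A=k + 1 and B=k + 4, with C=1.
Key eq: (k + 1)·f(k+1) = (k + 3)·f(k) + (1).
Degrees (1,1,0) ⇒ d ≤ 2.
Solving with deg f ≤ 2: f(k) = k*(k + 3)/4.
Then R = B(k−1)f/C = k*(k + 3)**2/4, so s_k = R(k)·t_k = k*(-k - 3)/((k + 1)*(k + 2)).
s_(k+1) − s_k = -4/(k**3 + 6*k**2 + 11*k + 6) = t_k.
Sum = s_(11) − s_(3); s_(11) = -77/78, s_(3) = -9/10 ⇒ -17/195.

Σ = -17/195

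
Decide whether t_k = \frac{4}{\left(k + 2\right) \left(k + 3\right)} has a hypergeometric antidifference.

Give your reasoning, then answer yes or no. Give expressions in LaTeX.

Yes. s_k = \frac{2 k}{k + 2}.

Compute t_(k+1)/t_k: get (k + 2)/(k + 4).
Gosper form: A/B · C(k+1)/C(k) with A=k + 2, B=k + 4, C=1.
Set up (k + 2)·f(k+1) − (k + 3)·f(k) − (1) = 0.
From deg A=1, deg B=1, deg C=0: d=1.
Match coefficients ⇒ f(k) = k/2.
Get s_k = R·t_k = 2*k/(k + 2) with R(k) = B(k−1)f(k)/C(k) = k*(k + 3)/2.
s_(k+1) − s_k = 4/(k**2 + 5*k + 6) = t_k.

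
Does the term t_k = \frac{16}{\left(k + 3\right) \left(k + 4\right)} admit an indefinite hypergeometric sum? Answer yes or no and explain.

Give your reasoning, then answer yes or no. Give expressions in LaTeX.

Yes. s_k = \frac{16 k}{3 \left(k + 3\right)}.

t_(k+1)/t_k = (k + 3)/(k + 5).
So A=k + 3 and B=k + 5, with C=1.
Solve (k + 3)·f(k+1) − (k + 4)·f(k) = 1.
Bound: deg f ≤ 1.
Solving with deg f ≤ 1: f(k) = k/3.
Then R = B(k−1)f/C = k*(k + 4)/3, so s_k = R(k)·t_k = 16*k/(3*(k + 3)).
s_(k+1) − s_k = 16/(k**2 + 7*k + 12) = t_k.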